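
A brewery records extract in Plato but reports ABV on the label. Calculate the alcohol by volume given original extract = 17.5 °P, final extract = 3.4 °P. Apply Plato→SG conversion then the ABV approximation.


SG = 259/(259 − P);  ABV = (OG − FG)·131.25
OG = 259/(259 − 17.5) = 1.0725
FG = 259/(259 − 3.4) = 1.0133
ABV = (1.0725 − 1.0133)·131.25

7.7650 % ABV


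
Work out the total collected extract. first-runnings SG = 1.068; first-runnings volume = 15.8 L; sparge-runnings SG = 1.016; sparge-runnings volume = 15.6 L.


total = Σ (SG_i − 1)·1000·V_i
first = (1.068 − 1)·1000·15.8 = 1074.4000
sparge = (1.016 − 1)·1000·15.6 = 249.6000
total = 1074.4000 + 249.6000

1324.0000 gravity·L


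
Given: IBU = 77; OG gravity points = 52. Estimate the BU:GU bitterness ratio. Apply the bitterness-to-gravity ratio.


BU:GU = IBU / OG_points
BU:GU = 77 / 52

1.4808


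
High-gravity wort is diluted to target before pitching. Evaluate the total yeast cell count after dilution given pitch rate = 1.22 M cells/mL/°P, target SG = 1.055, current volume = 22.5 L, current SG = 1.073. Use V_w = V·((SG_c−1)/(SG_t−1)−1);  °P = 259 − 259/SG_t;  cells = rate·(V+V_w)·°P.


V_w = 22.5·((1.073−1)/(1.055−1)−1) = 7.3636
V_final = 22.5 + 7.3636 = 29.8636
°P = 259 − 259/1.055 = 13.5024
cells = 1.22·29.8636·13.5024

491.9404 billion cells


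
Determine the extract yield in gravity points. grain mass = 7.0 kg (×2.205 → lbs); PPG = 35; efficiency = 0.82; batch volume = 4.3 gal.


points = lbs × PPG × eff / vol
lbs = 7.0 × 2.205 = 15.4350
points = 15.4350 × 35 × 0.82 / 4.3

103.0197 points


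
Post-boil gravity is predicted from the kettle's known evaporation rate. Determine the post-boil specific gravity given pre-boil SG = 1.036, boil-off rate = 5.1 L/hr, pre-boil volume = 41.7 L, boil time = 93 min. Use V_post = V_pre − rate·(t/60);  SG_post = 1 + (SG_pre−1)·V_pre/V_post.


V_post = 41.7 − 5.1·(93/60) = 33.7950
SG_post = 1 + (1.036 − 1)·41.7/33.7950

1.0444


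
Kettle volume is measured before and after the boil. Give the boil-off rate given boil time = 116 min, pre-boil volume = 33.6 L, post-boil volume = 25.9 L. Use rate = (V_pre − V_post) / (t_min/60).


rate = (33.6 − 25.9) / (116/60)

3.9828 L/hr


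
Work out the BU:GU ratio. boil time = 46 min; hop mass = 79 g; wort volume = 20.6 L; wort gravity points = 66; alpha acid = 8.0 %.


U = 1.65·0.000125^(GP/1000)·(1−e^(−0.04t))/4.15;  IBU = (α/100)·m·U·1000/V;  BU:GU = IBU/GP
U = 1.65·0.000125^(66/1000)·(1−e^(−0.04·46))/4.15 = 0.1848
IBU = (8.0/100)·79·0.1848·1000/20.6 = 56.6986
BU:GU = 56.6986/66

0.8591


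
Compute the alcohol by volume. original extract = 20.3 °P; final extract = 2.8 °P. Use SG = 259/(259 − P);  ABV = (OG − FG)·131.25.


OG = 259/(259 − 20.3) = 1.0850
FG = 259/(259 − 2.8) = 1.0109
ABV = (1.0850 − 1.0109)·131.25

9.7276 % ABV


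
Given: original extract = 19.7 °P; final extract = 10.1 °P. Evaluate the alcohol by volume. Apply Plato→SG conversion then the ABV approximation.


SG = 259/(259 − P);  ABV = (OG − FG)·131.25
OG = 259/(259 − 19.7) = 1.0823
FG = 259/(259 − 10.1) = 1.0406
ABV = (1.0823 − 1.0406)·131.25

5.4790 % ABV


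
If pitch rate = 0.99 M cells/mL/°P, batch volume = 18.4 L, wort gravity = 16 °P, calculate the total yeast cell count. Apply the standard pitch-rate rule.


cells (billions) = rate · V_L · °P
cells = 0.99 · 18.4 · 16

291.4560 billion cells


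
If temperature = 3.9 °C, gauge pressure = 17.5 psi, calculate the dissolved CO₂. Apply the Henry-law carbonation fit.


vols = (P + 14.695)·(0.01821 + 0.09011·e^(−0.04·T))
vols = (17.5 + 14.695)·(0.01821 + 0.09011·e^(−0.04·3.9))

3.0683 volumes


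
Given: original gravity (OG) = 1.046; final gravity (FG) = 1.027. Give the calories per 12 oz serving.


ABW = (OG−FG)·131.25·0.79/FG;  °P = 259 − 259/SG (for OG→OE and FG→AE);  RE = 0.1808·OE + 0.8192·AE;  Cal = (6.9·ABW + 4·(RE−0.1))·FG·3.55
ABW = (1.046 − 1.027)·131.25·0.79/1.027 = 1.9183
OE = 259 − 259/1.046 = 11.3901 °P
AE = 259 − 259/1.027 = 6.8092 °P
RE = 0.1808·11.3901 + 0.8192·6.8092 = 7.6374 °P
Cal = (6.9·1.9183 + 4·(7.6374−0.1))·1.027·3.55

158.1773 kcal


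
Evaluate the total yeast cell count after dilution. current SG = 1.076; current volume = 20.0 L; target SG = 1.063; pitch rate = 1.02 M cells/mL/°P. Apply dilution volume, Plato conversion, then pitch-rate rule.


V_w = V·((SG_c−1)/(SG_t−1)−1);  °P = 259 − 259/SG_t;  cells = rate·(V+V_w)·°P
V_w = 20.0·((1.076−1)/(1.063−1)−1) = 4.1270
V_final = 20.0 + 4.1270 = 24.1270
°P = 259 − 259/1.063 = 15.3500
cells = 1.02·24.1270·15.3500

377.7550 billion cells


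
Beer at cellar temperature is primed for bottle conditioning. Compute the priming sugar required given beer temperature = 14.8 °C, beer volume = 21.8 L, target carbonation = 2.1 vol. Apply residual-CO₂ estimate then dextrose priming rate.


residual = 14.695·(0.01821 + 0.09011·e^(−0.04·T));  sugar = (target − residual)·4.0·V
residual = 14.695·(0.01821 + 0.09011·e^(−0.04·14.8)) = 1.0002
sugar = (2.1 − 1.0002)·4.0·21.8

95.9068 g


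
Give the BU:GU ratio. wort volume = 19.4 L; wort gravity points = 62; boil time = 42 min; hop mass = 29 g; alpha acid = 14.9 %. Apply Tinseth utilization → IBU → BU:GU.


U = 1.65·0.000125^(GP/1000)·(1−e^(−0.04t))/4.15;  IBU = (α/100)·m·U·1000/V;  BU:GU = IBU/GP
U = 1.65·0.000125^(62/1000)·(1−e^(−0.04·42))/4.15 = 0.1853
IBU = (14.9/100)·29·0.1853·1000/19.4 = 41.2716
BU:GU = 41.2716/62

0.6657


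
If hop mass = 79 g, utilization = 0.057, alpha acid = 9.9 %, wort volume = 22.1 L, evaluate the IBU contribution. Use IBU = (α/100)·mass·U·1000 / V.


IBU = (9.9/100)·79·0.057·1000 / 22.1

20.1718 IBU


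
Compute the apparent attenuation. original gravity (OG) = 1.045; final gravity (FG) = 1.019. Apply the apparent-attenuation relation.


AA = (OG − FG)/(OG − 1) · 100
AA = (1.045 − 1.019)/(1.045 − 1) · 100

57.7778 %


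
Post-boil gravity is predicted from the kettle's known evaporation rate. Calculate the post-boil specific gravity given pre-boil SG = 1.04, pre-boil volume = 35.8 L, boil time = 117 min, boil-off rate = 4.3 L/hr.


V_post = V_pre − rate·(t/60);  SG_post = 1 + (SG_pre−1)·V_pre/V_post
V_post = 35.8 − 4.3·(117/60) = 27.4150
SG_post = 1 + (1.04 − 1)·35.8/27.4150

1.0522


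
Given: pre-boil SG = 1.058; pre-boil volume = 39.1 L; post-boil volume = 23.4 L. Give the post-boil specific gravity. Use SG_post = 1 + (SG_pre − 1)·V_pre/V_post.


pts_pre = (1.058 − 1)·1000 = 58.0000
pts_post = 58.0000·39.1/23.4 = 96.9145
SG_post = 1 + 96.9145/1000

1.0969


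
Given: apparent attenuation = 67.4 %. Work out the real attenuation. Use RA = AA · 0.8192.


RA = 67.4 · 0.8192

55.2141 %


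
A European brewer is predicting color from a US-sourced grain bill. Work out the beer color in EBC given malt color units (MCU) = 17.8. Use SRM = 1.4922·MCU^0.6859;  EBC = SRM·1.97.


SRM = 1.4922·17.8^0.6859 = 10.7520
EBC = 10.7520·1.97

21.1815 EBC


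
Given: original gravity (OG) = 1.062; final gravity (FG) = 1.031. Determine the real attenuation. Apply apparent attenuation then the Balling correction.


AA = (OG−FG)/(OG−1)·100;  RA = AA·0.8192
AA = (1.062 − 1.031)/(1.062 − 1)·100 = 50.0000
RA = 50.0000·0.8192

40.9600 %


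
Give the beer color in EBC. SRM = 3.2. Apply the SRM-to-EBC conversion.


EBC = SRM · 1.97
EBC = 3.2 · 1.97

6.3040 EBC


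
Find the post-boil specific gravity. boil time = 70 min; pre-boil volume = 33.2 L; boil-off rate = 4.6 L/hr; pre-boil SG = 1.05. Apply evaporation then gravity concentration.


V_post = V_pre − rate·(t/60);  SG_post = 1 + (SG_pre−1)·V_pre/V_post
V_post = 33.2 − 4.6·(70/60) = 27.8333
SG_post = 1 + (1.05 − 1)·33.2/27.8333

1.0596


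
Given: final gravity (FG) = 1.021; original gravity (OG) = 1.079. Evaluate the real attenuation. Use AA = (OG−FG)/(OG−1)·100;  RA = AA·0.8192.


AA = (1.079 − 1.021)/(1.079 − 1)·100 = 73.4177
RA = 73.4177·0.8192

60.1438 %


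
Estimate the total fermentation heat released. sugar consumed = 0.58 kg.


Q = m_sugar · 590 kJ/kg
Q = 0.58 · 590

342.2000 kJ


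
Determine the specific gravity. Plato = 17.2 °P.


SG = 259/(259 − P)
SG = 259/(259 − 17.2)

1.0711


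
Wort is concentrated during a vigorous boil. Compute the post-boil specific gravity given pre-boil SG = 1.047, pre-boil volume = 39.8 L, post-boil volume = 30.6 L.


SG_post = 1 + (SG_pre − 1)·V_pre/V_post
pts_pre = (1.047 − 1)·1000 = 47.0000
pts_post = 47.0000·39.8/30.6 = 61.1307
SG_post = 1 + 61.1307/1000

1.0611


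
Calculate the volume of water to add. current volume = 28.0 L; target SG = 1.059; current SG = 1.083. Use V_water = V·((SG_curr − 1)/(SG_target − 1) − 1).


V_water = 28.0·((1.083 − 1)/(1.059 − 1) − 1)

11.3898 L


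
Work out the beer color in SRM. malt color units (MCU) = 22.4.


SRM = 1.4922 · MCU^0.6859
SRM = 1.4922 · 22.4^0.6859

12.5882 SRM


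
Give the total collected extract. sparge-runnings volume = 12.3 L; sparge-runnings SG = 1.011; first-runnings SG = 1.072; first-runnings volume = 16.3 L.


total = Σ (SG_i − 1)·1000·V_i
first = (1.072 − 1)·1000·16.3 = 1173.6000
sparge = (1.011 − 1)·1000·12.3 = 135.3000
total = 1173.6000 + 135.3000

1308.9000 gravity·L


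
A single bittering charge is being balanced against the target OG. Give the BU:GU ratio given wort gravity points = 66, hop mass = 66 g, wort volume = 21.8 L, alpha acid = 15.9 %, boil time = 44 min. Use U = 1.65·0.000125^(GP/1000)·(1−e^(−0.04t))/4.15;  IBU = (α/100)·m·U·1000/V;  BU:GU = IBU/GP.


U = 1.65·0.000125^(66/1000)·(1−e^(−0.04·44))/4.15 = 0.1819
IBU = (15.9/100)·66·0.1819·1000/21.8 = 87.5635
BU:GU = 87.5635/66

1.3267


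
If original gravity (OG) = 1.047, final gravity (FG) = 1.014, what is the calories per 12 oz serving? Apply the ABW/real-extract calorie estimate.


ABW = (OG−FG)·131.25·0.79/FG;  °P = 259 − 259/SG (for OG→OE and FG→AE);  RE = 0.1808·OE + 0.8192·AE;  Cal = (6.9·ABW + 4·(RE−0.1))·FG·3.55
ABW = (1.047 − 1.014)·131.25·0.79/1.014 = 3.3744
OE = 259 − 259/1.047 = 11.6266 °P
AE = 259 − 259/1.014 = 3.5759 °P
RE = 0.1808·11.6266 + 0.8192·3.5759 = 5.0315 °P
Cal = (6.9·3.3744 + 4·(5.0315−0.1))·1.014·3.55

154.8217 kcal


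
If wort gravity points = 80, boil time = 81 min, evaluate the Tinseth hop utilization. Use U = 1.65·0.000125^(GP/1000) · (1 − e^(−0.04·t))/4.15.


bigness = 1.65·0.000125^(80/1000) = 0.8040
boil_factor = (1 − e^(−0.04·81))/4.15 = 0.2315
U = 0.8040 · 0.2315

0.1861


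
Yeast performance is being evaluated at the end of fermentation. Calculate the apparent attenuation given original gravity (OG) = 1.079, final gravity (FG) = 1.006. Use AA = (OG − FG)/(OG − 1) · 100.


AA = (1.079 − 1.006)/(1.079 − 1) · 100

92.4051 %


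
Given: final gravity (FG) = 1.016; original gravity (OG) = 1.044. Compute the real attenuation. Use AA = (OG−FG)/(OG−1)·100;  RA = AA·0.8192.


AA = (1.044 − 1.016)/(1.044 − 1)·100 = 63.6364
RA = 63.6364·0.8192

52.1309 %


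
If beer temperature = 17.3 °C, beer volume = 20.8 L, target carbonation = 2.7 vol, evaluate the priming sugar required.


residual = 14.695·(0.01821 + 0.09011·e^(−0.04·T));  sugar = (target − residual)·4.0·V
residual = 14.695·(0.01821 + 0.09011·e^(−0.04·17.3)) = 0.9304
sugar = (2.7 − 0.9304)·4.0·20.8

147.2275 g


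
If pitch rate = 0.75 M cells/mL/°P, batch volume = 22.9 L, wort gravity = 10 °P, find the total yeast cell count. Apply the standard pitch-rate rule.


cells (billions) = rate · V_L · °P
cells = 0.75 · 22.9 · 10

171.7500 billion cells


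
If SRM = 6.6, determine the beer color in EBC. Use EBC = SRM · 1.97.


EBC = 6.6 · 1.97

13.0020 EBC


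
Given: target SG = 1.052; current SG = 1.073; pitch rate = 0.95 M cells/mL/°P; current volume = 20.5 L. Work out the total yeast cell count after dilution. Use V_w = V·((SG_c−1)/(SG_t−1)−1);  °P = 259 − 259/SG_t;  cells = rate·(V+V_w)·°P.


V_w = 20.5·((1.073−1)/(1.052−1)−1) = 8.2788
V_final = 20.5 + 8.2788 = 28.7788
°P = 259 − 259/1.052 = 12.8023
cells = 0.95·28.7788·12.8023

350.0131 billion cells


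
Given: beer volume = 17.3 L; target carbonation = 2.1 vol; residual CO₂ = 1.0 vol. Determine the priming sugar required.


sugar = (target − residual)·4.0·V
sugar = (2.1 − 1.0)·4.0·17.3

76.1200 g


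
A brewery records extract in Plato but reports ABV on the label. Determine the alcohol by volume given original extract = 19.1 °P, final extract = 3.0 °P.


SG = 259/(259 − P);  ABV = (OG − FG)·131.25
OG = 259/(259 − 19.1) = 1.0796
FG = 259/(259 − 3.0) = 1.0117
ABV = (1.0796 − 1.0117)·131.25

8.9116 % ABV


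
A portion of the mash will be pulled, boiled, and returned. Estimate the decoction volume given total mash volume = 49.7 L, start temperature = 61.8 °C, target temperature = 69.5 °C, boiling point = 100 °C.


V_dec = V_total·(T_target − T_start)/(T_boil − T_start)
V_dec = 49.7·(69.5 − 61.8)/(100 − 61.8)

10.0181 L


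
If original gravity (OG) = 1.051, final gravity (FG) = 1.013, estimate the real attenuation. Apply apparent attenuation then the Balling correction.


AA = (OG−FG)/(OG−1)·100;  RA = AA·0.8192
AA = (1.051 − 1.013)/(1.051 − 1)·100 = 74.5098
RA = 74.5098·0.8192

61.0384 %


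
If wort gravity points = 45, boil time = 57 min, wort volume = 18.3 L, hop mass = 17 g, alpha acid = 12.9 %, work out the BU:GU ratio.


U = 1.65·0.000125^(GP/1000)·(1−e^(−0.04t))/4.15;  IBU = (α/100)·m·U·1000/V;  BU:GU = IBU/GP
U = 1.65·0.000125^(45/1000)·(1−e^(−0.04·57))/4.15 = 0.2382
IBU = (12.9/100)·17·0.2382·1000/18.3 = 28.5446
BU:GU = 28.5446/45

0.6343


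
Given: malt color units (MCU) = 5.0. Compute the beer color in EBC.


SRM = 1.4922·MCU^0.6859;  EBC = SRM·1.97
SRM = 1.4922·5.0^0.6859 = 4.5004
EBC = 4.5004·1.97

8.8658 EBC


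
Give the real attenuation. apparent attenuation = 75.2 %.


RA = AA · 0.8192
RA = 75.2 · 0.8192

61.6038 %


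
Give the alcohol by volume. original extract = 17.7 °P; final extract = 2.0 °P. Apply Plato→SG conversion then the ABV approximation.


SG = 259/(259 − P);  ABV = (OG − FG)·131.25
OG = 259/(259 − 17.7) = 1.0734
FG = 259/(259 − 2.0) = 1.0078
ABV = (1.0734 − 1.0078)·131.25

8.6061 % ABV


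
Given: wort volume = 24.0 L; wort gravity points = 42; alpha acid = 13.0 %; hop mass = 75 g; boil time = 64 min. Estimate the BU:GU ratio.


U = 1.65·0.000125^(GP/1000)·(1−e^(−0.04t))/4.15;  IBU = (α/100)·m·U·1000/V;  BU:GU = IBU/GP
U = 1.65·0.000125^(42/1000)·(1−e^(−0.04·64))/4.15 = 0.2515
IBU = (13.0/100)·75·0.2515·1000/24.0 = 102.1781
BU:GU = 102.1781/42

2.4328


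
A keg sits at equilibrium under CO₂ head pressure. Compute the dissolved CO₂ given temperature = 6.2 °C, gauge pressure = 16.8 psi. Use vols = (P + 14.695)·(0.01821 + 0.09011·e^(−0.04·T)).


vols = (16.8 + 14.695)·(0.01821 + 0.09011·e^(−0.04·6.2))

2.7882 volumes


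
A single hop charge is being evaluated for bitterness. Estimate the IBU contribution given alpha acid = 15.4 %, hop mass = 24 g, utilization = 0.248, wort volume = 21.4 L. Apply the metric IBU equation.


IBU = (α/100)·mass·U·1000 / V
IBU = (15.4/100)·24·0.248·1000 / 21.4

42.8321 IBU


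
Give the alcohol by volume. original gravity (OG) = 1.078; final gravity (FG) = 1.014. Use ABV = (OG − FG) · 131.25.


ABV = (1.078 − 1.014) · 131.25

8.4000 % ABV


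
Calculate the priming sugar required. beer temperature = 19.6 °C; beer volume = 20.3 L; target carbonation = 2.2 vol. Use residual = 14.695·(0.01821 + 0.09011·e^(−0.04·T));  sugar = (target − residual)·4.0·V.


residual = 14.695·(0.01821 + 0.09011·e^(−0.04·19.6)) = 0.8722
sugar = (2.2 − 0.8722)·4.0·20.3

107.8191 g


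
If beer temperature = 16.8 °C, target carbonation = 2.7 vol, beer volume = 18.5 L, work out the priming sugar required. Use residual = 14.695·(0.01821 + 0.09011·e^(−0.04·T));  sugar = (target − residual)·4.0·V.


residual = 14.695·(0.01821 + 0.09011·e^(−0.04·16.8)) = 0.9438
sugar = (2.7 − 0.9438)·4.0·18.5

129.9566 g


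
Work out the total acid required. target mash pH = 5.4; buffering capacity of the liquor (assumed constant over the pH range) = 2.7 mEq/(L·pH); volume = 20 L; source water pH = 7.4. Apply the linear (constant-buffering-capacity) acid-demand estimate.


acid = buffering capacity · (pH_source − pH_target) · V
acid = 2.7 · (7.4 − 5.4) · 20

108.0000 mEq


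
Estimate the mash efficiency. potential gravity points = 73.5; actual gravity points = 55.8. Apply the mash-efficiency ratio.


efficiency = actual / potential × 100
efficiency = 55.8 / 73.5 × 100

75.9184 %


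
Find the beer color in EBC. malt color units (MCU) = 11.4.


SRM = 1.4922·MCU^0.6859;  EBC = SRM·1.97
SRM = 1.4922·11.4^0.6859 = 7.9206
EBC = 7.9206·1.97

15.6036 EBC


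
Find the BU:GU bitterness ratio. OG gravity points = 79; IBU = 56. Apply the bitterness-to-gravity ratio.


BU:GU = IBU / OG_points
BU:GU = 56 / 79

0.7089


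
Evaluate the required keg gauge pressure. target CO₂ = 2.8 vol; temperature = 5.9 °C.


psi = vols/(0.01821 + 0.09011·e^(−0.04·T)) − 14.695
psi = 2.8/(0.01821 + 0.09011·e^(−0.04·5.9)) − 14.695

16.6329 psi


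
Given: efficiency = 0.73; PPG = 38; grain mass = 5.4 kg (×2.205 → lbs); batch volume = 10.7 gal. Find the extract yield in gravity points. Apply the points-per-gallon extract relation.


points = lbs × PPG × eff / vol
lbs = 5.4 × 2.205 = 11.9070
points = 11.9070 × 38 × 0.73 / 10.7

30.8692 points


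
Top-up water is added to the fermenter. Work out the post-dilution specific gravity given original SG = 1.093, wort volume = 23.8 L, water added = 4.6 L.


SG_new = 1 + (SG_old − 1)·V_old/(V_old + V_water)
pts = (1.093 − 1)·1000·23.8/(23.8 + 4.6) = 77.9366
SG_new = 1 + 77.9366/1000

1.0779


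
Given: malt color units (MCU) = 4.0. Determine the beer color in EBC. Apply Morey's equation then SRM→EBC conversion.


SRM = 1.4922·MCU^0.6859;  EBC = SRM·1.97
SRM = 1.4922·4.0^0.6859 = 3.8617
EBC = 3.8617·1.97

7.6076 EBC


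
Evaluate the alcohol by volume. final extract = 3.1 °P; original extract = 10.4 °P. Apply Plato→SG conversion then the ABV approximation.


SG = 259/(259 − P);  ABV = (OG − FG)·131.25
OG = 259/(259 − 10.4) = 1.0418
FG = 259/(259 − 3.1) = 1.0121
ABV = (1.0418 − 1.0121)·131.25

3.9008 % ABV


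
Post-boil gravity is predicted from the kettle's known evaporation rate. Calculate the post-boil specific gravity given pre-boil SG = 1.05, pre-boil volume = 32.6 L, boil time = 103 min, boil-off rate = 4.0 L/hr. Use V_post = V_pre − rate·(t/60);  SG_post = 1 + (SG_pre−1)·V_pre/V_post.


V_post = 32.6 − 4.0·(103/60) = 25.7333
SG_post = 1 + (1.05 − 1)·32.6/25.7333

1.0633


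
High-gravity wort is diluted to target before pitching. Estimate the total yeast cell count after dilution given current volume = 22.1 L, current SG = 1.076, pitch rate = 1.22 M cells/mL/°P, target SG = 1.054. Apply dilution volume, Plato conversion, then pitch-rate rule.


V_w = V·((SG_c−1)/(SG_t−1)−1);  °P = 259 − 259/SG_t;  cells = rate·(V+V_w)·°P
V_w = 22.1·((1.076−1)/(1.054−1)−1) = 9.0037
V_final = 22.1 + 9.0037 = 31.1037
°P = 259 − 259/1.054 = 13.2694
cells = 1.22·31.1037·13.2694

503.5294 billion cells


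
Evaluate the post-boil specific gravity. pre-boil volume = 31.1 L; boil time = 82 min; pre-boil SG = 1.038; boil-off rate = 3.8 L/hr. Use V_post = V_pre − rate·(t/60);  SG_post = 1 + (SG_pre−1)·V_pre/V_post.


V_post = 31.1 − 3.8·(82/60) = 25.9067
SG_post = 1 + (1.038 − 1)·31.1/25.9067

1.0456


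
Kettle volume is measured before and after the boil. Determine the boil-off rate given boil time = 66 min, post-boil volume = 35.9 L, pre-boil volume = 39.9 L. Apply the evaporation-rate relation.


rate = (V_pre − V_post) / (t_min/60)
rate = (39.9 − 35.9) / (66/60)

3.6364 L/hr


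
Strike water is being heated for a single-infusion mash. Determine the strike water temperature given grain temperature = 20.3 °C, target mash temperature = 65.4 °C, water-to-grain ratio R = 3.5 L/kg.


T_strike = (0.41/R)·(T_mash − T_grain) + T_mash
T_strike = (0.41/3.5)·(65.4 − 20.3) + 65.4

70.6831 °C


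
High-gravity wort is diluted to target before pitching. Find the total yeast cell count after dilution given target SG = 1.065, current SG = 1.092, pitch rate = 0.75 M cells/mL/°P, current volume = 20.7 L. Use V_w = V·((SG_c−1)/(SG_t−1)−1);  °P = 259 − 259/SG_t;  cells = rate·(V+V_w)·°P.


V_w = 20.7·((1.092−1)/(1.065−1)−1) = 8.5985
V_final = 20.7 + 8.5985 = 29.2985
°P = 259 − 259/1.065 = 15.8075
cells = 0.75·29.2985·15.8075

347.3518 billion cells


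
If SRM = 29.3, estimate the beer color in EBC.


EBC = SRM · 1.97
EBC = 29.3 · 1.97

57.7210 EBC


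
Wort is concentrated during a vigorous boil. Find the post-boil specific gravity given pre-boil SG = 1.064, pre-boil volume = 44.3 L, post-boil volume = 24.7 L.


SG_post = 1 + (SG_pre − 1)·V_pre/V_post
pts_pre = (1.064 − 1)·1000 = 64.0000
pts_post = 64.0000·44.3/24.7 = 114.7854
SG_post = 1 + 114.7854/1000

1.1148


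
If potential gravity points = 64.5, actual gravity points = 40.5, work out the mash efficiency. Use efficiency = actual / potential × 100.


efficiency = 40.5 / 64.5 × 100

62.7907 %


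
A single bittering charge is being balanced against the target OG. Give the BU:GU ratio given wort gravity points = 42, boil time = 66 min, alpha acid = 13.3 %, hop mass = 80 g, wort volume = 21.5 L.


U = 1.65·0.000125^(GP/1000)·(1−e^(−0.04t))/4.15;  IBU = (α/100)·m·U·1000/V;  BU:GU = IBU/GP
U = 1.65·0.000125^(42/1000)·(1−e^(−0.04·66))/4.15 = 0.2531
IBU = (13.3/100)·80·0.2531·1000/21.5 = 125.2726
BU:GU = 125.2726/42

2.9827


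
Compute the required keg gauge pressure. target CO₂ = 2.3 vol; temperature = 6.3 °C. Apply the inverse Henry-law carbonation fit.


psi = vols/(0.01821 + 0.09011·e^(−0.04·T)) − 14.695
psi = 2.3/(0.01821 + 0.09011·e^(−0.04·6.3)) − 14.695

11.3681 psi


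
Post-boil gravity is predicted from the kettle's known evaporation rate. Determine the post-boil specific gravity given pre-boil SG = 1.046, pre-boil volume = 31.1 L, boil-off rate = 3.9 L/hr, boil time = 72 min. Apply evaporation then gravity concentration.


V_post = V_pre − rate·(t/60);  SG_post = 1 + (SG_pre−1)·V_pre/V_post
V_post = 31.1 − 3.9·(72/60) = 26.4200
SG_post = 1 + (1.046 − 1)·31.1/26.4200

1.0541


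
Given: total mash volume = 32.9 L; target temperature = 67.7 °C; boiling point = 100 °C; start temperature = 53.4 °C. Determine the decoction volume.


V_dec = V_total·(T_target − T_start)/(T_boil − T_start)
V_dec = 32.9·(67.7 − 53.4)/(100 − 53.4)

10.0959 L


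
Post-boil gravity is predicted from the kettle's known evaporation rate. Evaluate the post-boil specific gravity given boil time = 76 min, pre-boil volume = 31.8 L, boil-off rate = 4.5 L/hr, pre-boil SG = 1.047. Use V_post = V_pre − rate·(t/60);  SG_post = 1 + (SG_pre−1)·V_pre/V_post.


V_post = 31.8 − 4.5·(76/60) = 26.1000
SG_post = 1 + (1.047 − 1)·31.8/26.1000

1.0573


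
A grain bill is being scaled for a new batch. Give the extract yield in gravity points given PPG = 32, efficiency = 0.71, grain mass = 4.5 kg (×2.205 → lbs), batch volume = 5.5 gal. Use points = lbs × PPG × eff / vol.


lbs = 4.5 × 2.205 = 9.9225
points = 9.9225 × 32 × 0.71 / 5.5

40.9889 points


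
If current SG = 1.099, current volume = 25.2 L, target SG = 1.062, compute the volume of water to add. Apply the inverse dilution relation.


V_water = V·((SG_curr − 1)/(SG_target − 1) − 1)
V_water = 25.2·((1.099 − 1)/(1.062 − 1) − 1)

15.0387 L


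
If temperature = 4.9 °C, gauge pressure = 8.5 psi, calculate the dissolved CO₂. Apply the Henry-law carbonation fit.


vols = (P + 14.695)·(0.01821 + 0.09011·e^(−0.04·T))
vols = (8.5 + 14.695)·(0.01821 + 0.09011·e^(−0.04·4.9))

2.1405 volumes


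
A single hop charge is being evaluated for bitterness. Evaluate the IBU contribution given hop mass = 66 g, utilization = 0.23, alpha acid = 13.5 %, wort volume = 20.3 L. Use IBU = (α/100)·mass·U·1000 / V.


IBU = (13.5/100)·66·0.23·1000 / 20.3

100.9507 IBU


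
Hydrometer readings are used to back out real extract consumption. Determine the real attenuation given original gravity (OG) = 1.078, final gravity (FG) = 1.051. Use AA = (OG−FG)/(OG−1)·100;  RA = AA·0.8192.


AA = (1.078 − 1.051)/(1.078 − 1)·100 = 34.6154
RA = 34.6154·0.8192

28.3569 %


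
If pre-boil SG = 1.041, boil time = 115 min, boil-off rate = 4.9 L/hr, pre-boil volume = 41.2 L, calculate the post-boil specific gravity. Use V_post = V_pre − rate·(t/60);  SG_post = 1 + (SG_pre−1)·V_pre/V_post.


V_post = 41.2 − 4.9·(115/60) = 31.8083
SG_post = 1 + (1.041 − 1)·41.2/31.8083

1.0531


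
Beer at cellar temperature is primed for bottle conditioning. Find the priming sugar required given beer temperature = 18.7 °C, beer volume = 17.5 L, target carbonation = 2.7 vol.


residual = 14.695·(0.01821 + 0.09011·e^(−0.04·T));  sugar = (target − residual)·4.0·V
residual = 14.695·(0.01821 + 0.09011·e^(−0.04·18.7)) = 0.8943
sugar = (2.7 − 0.8943)·4.0·17.5

126.3962 g


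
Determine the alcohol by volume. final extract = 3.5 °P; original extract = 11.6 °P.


SG = 259/(259 − P);  ABV = (OG − FG)·131.25
OG = 259/(259 − 11.6) = 1.0469
FG = 259/(259 − 3.5) = 1.0137
ABV = (1.0469 − 1.0137)·131.25

4.3561 % ABV


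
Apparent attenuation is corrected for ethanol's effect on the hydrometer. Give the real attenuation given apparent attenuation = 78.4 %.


RA = AA · 0.8192
RA = 78.4 · 0.8192

64.2253 %


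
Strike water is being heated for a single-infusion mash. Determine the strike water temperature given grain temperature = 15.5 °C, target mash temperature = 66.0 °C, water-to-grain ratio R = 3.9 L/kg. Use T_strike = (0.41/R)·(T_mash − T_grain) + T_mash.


T_strike = (0.41/3.9)·(66.0 − 15.5) + 66.0

71.3090 °C


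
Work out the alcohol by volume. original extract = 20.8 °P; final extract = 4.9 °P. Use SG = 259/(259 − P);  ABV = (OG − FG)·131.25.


OG = 259/(259 − 20.8) = 1.0873
FG = 259/(259 − 4.9) = 1.0193
ABV = (1.0873 − 1.0193)·131.25

8.9300 % ABV


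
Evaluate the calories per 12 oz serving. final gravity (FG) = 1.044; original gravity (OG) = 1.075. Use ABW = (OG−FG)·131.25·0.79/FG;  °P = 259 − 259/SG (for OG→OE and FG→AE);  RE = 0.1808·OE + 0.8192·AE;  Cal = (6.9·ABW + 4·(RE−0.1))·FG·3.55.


ABW = (1.075 − 1.044)·131.25·0.79/1.044 = 3.0788
OE = 259 − 259/1.075 = 18.0698 °P
AE = 259 − 259/1.044 = 10.9157 °P
RE = 0.1808·18.0698 + 0.8192·10.9157 = 12.2092 °P
Cal = (6.9·3.0788 + 4·(12.2092−0.1))·1.044·3.55

258.2505 kcal


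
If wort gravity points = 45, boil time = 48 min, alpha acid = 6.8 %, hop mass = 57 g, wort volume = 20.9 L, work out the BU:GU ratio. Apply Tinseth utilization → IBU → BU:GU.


U = 1.65·0.000125^(GP/1000)·(1−e^(−0.04t))/4.15;  IBU = (α/100)·m·U·1000/V;  BU:GU = IBU/GP
U = 1.65·0.000125^(45/1000)·(1−e^(−0.04·48))/4.15 = 0.2264
IBU = (6.8/100)·57·0.2264·1000/20.9 = 41.9936
BU:GU = 41.9936/45

0.9332


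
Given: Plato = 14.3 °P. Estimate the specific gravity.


SG = 259/(259 − P)
SG = 259/(259 − 14.3)

1.0584


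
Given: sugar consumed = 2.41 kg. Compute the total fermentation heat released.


Q = m_sugar · 590 kJ/kg
Q = 2.41 · 590

1421.9000 kJ


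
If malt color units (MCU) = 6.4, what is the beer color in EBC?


SRM = 1.4922·MCU^0.6859;  EBC = SRM·1.97
SRM = 1.4922·6.4^0.6859 = 5.3307
EBC = 5.3307·1.97

10.5015 EBC


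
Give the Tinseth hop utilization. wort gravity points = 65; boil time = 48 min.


U = 1.65·0.000125^(GP/1000) · (1 − e^(−0.04·t))/4.15
bigness = 1.65·0.000125^(65/1000) = 0.9200
boil_factor = (1 − e^(−0.04·48))/4.15 = 0.2056
U = 0.9200 · 0.2056

0.1892


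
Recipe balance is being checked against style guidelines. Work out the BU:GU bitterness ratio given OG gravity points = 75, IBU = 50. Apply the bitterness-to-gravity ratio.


BU:GU = IBU / OG_points
BU:GU = 50 / 75

0.6667


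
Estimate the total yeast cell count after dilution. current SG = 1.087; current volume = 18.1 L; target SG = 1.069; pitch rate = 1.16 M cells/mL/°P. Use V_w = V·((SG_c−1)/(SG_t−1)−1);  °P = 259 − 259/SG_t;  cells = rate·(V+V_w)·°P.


V_w = 18.1·((1.087−1)/(1.069−1)−1) = 4.7217
V_final = 18.1 + 4.7217 = 22.8217
°P = 259 − 259/1.069 = 16.7175
cells = 1.16·22.8217·16.7175

442.5658 billion cells


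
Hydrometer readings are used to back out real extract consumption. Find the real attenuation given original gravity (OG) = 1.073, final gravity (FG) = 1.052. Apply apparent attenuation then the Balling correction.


AA = (OG−FG)/(OG−1)·100;  RA = AA·0.8192
AA = (1.073 − 1.052)/(1.073 − 1)·100 = 28.7671
RA = 28.7671·0.8192

23.5660 %


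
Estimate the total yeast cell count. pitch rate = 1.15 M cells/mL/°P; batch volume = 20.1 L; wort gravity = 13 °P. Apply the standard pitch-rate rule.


cells (billions) = rate · V_L · °P
cells = 1.15 · 20.1 · 13

300.4950 billion cells


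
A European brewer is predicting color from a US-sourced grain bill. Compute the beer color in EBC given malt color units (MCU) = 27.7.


SRM = 1.4922·MCU^0.6859;  EBC = SRM·1.97
SRM = 1.4922·27.7^0.6859 = 14.5621
EBC = 14.5621·1.97

28.6873 EBC


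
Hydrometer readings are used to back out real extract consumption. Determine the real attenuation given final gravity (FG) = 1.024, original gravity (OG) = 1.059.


AA = (OG−FG)/(OG−1)·100;  RA = AA·0.8192
AA = (1.059 − 1.024)/(1.059 − 1)·100 = 59.3220
RA = 59.3220·0.8192

48.5966 %


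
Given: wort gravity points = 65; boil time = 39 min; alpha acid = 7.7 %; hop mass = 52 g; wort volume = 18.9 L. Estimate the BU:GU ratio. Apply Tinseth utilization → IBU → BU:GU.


U = 1.65·0.000125^(GP/1000)·(1−e^(−0.04t))/4.15;  IBU = (α/100)·m·U·1000/V;  BU:GU = IBU/GP
U = 1.65·0.000125^(65/1000)·(1−e^(−0.04·39))/4.15 = 0.1751
IBU = (7.7/100)·52·0.1751·1000/18.9 = 37.0954
BU:GU = 37.0954/65

0.5707


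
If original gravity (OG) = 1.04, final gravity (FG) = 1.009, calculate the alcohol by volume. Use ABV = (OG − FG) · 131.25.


ABV = (1.04 − 1.009) · 131.25

4.0688 % ABV


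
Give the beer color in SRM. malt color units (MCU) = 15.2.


SRM = 1.4922 · MCU^0.6859
SRM = 1.4922 · 15.2^0.6859

9.6484 SRM


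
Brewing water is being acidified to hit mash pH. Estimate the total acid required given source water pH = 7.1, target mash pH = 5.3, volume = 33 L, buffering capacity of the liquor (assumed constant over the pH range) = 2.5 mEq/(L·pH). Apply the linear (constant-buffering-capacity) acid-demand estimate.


acid = buffering capacity · (pH_source − pH_target) · V
acid = 2.5 · (7.1 − 5.3) · 33

148.5000 mEq


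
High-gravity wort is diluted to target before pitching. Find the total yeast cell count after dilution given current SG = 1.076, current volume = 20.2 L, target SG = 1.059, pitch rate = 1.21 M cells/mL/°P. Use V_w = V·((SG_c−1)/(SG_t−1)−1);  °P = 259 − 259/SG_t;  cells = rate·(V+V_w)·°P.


V_w = 20.2·((1.076−1)/(1.059−1)−1) = 5.8203
V_final = 20.2 + 5.8203 = 26.0203
°P = 259 − 259/1.059 = 14.4297
cells = 1.21·26.0203·14.4297

454.3119 billion cells


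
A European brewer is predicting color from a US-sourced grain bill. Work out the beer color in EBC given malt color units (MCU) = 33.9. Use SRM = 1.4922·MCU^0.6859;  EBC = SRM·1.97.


SRM = 1.4922·33.9^0.6859 = 16.7260
EBC = 16.7260·1.97

32.9501 EBC


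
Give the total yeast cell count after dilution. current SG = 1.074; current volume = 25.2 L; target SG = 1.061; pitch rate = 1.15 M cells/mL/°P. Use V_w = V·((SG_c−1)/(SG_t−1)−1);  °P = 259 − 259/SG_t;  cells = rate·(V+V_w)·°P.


V_w = 25.2·((1.074−1)/(1.061−1)−1) = 5.3705
V_final = 25.2 + 5.3705 = 30.5705
°P = 259 − 259/1.061 = 14.8907
cells = 1.15·30.5705·14.8907

523.4973 billion cells


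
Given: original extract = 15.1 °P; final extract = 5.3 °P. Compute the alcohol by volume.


SG = 259/(259 − P);  ABV = (OG − FG)·131.25
OG = 259/(259 − 15.1) = 1.0619
FG = 259/(259 − 5.3) = 1.0209
ABV = (1.0619 − 1.0209)·131.25

5.3838 % ABV


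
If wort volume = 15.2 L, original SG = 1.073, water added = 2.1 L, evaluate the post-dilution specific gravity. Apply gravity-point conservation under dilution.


SG_new = 1 + (SG_old − 1)·V_old/(V_old + V_water)
pts = (1.073 − 1)·1000·15.2/(15.2 + 2.1) = 64.1387
SG_new = 1 + 64.1387/1000

1.0641


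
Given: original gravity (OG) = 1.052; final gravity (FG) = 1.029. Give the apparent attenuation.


AA = (OG − FG)/(OG − 1) · 100
AA = (1.052 − 1.029)/(1.052 − 1) · 100

44.2308 %


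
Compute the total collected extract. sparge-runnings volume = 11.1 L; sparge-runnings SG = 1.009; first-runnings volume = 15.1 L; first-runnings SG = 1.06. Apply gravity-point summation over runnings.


total = Σ (SG_i − 1)·1000·V_i
first = (1.06 − 1)·1000·15.1 = 906.0000
sparge = (1.009 − 1)·1000·11.1 = 99.9000
total = 906.0000 + 99.9000

1005.9000 gravity·L


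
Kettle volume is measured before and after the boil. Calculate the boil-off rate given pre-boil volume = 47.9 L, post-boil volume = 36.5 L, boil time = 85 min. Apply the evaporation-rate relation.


rate = (V_pre − V_post) / (t_min/60)
rate = (47.9 − 36.5) / (85/60)

8.0471 L/hr


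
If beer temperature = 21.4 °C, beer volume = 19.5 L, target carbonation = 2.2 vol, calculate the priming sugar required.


residual = 14.695·(0.01821 + 0.09011·e^(−0.04·T));  sugar = (target − residual)·4.0·V
residual = 14.695·(0.01821 + 0.09011·e^(−0.04·21.4)) = 0.8302
sugar = (2.2 − 0.8302)·4.0·19.5

106.8461 g


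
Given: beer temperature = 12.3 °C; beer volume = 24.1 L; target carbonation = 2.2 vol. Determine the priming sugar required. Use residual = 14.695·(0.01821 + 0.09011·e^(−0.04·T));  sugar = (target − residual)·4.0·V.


residual = 14.695·(0.01821 + 0.09011·e^(−0.04·12.3)) = 1.0772
sugar = (2.2 − 1.0772)·4.0·24.1

108.2385 g


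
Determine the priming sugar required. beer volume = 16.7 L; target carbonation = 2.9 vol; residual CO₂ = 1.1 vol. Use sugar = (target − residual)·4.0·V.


sugar = (2.9 − 1.1)·4.0·16.7

120.2400 g


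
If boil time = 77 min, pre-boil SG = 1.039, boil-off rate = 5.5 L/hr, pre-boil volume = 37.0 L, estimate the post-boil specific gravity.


V_post = V_pre − rate·(t/60);  SG_post = 1 + (SG_pre−1)·V_pre/V_post
V_post = 37.0 − 5.5·(77/60) = 29.9417
SG_post = 1 + (1.039 − 1)·37.0/29.9417

1.0482


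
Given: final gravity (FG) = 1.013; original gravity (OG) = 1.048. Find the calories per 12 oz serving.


ABW = (OG−FG)·131.25·0.79/FG;  °P = 259 − 259/SG (for OG→OE and FG→AE);  RE = 0.1808·OE + 0.8192·AE;  Cal = (6.9·ABW + 4·(RE−0.1))·FG·3.55
ABW = (1.048 − 1.013)·131.25·0.79/1.013 = 3.5825
OE = 259 − 259/1.048 = 11.8626 °P
AE = 259 − 259/1.013 = 3.3238 °P
RE = 0.1808·11.8626 + 0.8192·3.3238 = 4.8676 °P
Cal = (6.9·3.5825 + 4·(4.8676−0.1))·1.013·3.55

157.4740 kcal


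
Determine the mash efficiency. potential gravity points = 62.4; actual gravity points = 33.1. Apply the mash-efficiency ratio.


efficiency = actual / potential × 100
efficiency = 33.1 / 62.4 × 100

53.0449 %


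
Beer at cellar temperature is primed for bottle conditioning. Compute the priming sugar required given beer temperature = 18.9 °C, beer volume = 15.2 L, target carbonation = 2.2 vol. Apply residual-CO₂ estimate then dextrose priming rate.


residual = 14.695·(0.01821 + 0.09011·e^(−0.04·T));  sugar = (target − residual)·4.0·V
residual = 14.695·(0.01821 + 0.09011·e^(−0.04·18.9)) = 0.8893
sugar = (2.2 − 0.8893)·4.0·15.2

79.6878 g


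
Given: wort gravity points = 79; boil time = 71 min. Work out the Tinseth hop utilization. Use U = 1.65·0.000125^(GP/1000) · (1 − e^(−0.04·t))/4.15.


bigness = 1.65·0.000125^(79/1000) = 0.8112
boil_factor = (1 − e^(−0.04·71))/4.15 = 0.2269
U = 0.8112 · 0.2269

0.1841


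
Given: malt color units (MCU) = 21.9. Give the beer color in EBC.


SRM = 1.4922·MCU^0.6859;  EBC = SRM·1.97
SRM = 1.4922·21.9^0.6859 = 12.3947
EBC = 12.3947·1.97

24.4177 EBC


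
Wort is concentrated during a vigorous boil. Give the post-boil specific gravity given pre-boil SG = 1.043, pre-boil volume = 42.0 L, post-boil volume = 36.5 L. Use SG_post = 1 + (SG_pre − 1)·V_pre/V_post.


pts_pre = (1.043 − 1)·1000 = 43.0000
pts_post = 43.0000·42.0/36.5 = 49.4795
SG_post = 1 + 49.4795/1000

1.0495


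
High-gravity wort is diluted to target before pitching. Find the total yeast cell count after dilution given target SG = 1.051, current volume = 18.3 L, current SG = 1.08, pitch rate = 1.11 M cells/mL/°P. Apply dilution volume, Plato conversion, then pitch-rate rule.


V_w = V·((SG_c−1)/(SG_t−1)−1);  °P = 259 − 259/SG_t;  cells = rate·(V+V_w)·°P
V_w = 18.3·((1.08−1)/(1.051−1)−1) = 10.4059
V_final = 18.3 + 10.4059 = 28.7059
°P = 259 − 259/1.051 = 12.5680
cells = 1.11·28.7059·12.5680

400.4618 billion cells


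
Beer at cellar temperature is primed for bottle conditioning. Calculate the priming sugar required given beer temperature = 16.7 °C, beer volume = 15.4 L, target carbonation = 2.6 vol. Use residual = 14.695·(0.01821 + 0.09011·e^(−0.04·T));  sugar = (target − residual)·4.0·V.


residual = 14.695·(0.01821 + 0.09011·e^(−0.04·16.7)) = 0.9465
sugar = (2.6 − 0.9465)·4.0·15.4

101.8531 g


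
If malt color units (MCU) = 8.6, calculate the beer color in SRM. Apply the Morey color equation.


SRM = 1.4922 · MCU^0.6859
SRM = 1.4922 · 8.6^0.6859

6.5283 SRM


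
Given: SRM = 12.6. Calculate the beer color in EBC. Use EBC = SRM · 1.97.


EBC = 12.6 · 1.97

24.8220 EBC


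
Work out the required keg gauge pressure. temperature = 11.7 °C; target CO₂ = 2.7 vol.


psi = vols/(0.01821 + 0.09011·e^(−0.04·T)) − 14.695
psi = 2.7/(0.01821 + 0.09011·e^(−0.04·11.7)) − 14.695

21.4778 psi


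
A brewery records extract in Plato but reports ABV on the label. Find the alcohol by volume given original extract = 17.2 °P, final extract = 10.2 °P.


SG = 259/(259 − P);  ABV = (OG − FG)·131.25
OG = 259/(259 − 17.2) = 1.0711
FG = 259/(259 − 10.2) = 1.0410
ABV = (1.0711 − 1.0410)·131.25

3.9554 % ABV


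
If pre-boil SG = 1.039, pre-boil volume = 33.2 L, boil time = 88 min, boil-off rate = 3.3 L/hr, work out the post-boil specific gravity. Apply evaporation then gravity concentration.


V_post = V_pre − rate·(t/60);  SG_post = 1 + (SG_pre−1)·V_pre/V_post
V_post = 33.2 − 3.3·(88/60) = 28.3600
SG_post = 1 + (1.039 − 1)·33.2/28.3600

1.0457


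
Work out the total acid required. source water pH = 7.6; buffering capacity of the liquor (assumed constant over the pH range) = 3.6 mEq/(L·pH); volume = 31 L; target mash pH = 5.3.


acid = buffering capacity · (pH_source − pH_target) · V
acid = 3.6 · (7.6 − 5.3) · 31

256.6800 mEq
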